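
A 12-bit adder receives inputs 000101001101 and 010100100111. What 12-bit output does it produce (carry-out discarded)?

011001110100

  000101001101
+ 010100100111
= 011001110100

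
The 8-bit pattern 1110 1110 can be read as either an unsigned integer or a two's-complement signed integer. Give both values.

unsigned = 238, signed = -18

Unsigned: 11101110 = 238.
Signed: MSB=1 → 238 − 256 = -18.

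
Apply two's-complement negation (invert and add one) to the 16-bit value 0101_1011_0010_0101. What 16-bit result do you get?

Invert: 1010010011011010. Add 1: 1010010011011011.

1010010011011011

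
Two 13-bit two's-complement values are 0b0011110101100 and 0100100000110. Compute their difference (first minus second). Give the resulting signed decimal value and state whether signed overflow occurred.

-346; no overflow

0b0011110101100 → 0011110101100 = 1964 (signed)
0100100000110 = 2310 (signed)
Subtract via negate-and-add: invert 0100100000110 + 1 = 1011011111010 (i.e. -2310).
  0011110101100
+ 1011011111010
= 1111010100110
Result 1111010100110: MSB = 1 → 7846 − 8192 = -346.
Addends (after negating the subtrahend) have opposite signs, so signed overflow cannot occur.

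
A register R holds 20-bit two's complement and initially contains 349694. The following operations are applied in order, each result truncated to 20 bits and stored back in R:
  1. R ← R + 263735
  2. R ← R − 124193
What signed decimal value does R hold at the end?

489236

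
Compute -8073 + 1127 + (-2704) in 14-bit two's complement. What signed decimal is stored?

-8073 + 1127 = -6946 (10010011011110)
-6946 + (-2704) = -9650 → wraps to 6734 (01101001001110)

6734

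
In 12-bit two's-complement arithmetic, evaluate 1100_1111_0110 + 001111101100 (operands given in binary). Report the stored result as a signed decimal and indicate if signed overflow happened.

1100_1111_0110 → 110011110110 = -778 (signed)
001111101100 = 1004 (signed)
  110011110110
+ 001111101100
= 000011100010  (discard carry-out 1)
Result 000011100010: MSB = 0 → value 226.
Addends have opposite signs, so signed overflow cannot occur.

226; no overflow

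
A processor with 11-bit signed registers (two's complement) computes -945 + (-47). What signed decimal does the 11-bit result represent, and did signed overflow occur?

-945 → 10001001111
-47 → 11111010001
  10001001111
+ 11111010001
= 10000100000  (discard carry-out 1)
Result 10000100000: MSB = 1 → 1056 − 2048 = -992.
Both addends are negative and so is the stored result: no signed overflow.

-992; no overflow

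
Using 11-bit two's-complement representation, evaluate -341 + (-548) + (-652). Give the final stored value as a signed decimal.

-341 + (-548) = -889 (10010000111)
-889 + (-652) = -1541 → wraps to 507 (00111111011)

507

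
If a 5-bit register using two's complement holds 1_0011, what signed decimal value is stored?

-13

MSB is 1, so the value is negative.
Invert: 01100. Add 1: 01101 = 13. So the value is −13.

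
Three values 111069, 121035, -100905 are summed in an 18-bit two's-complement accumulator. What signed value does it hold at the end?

-130945

111069 + 121035 = 232104 → wraps to -30040 (111000101010101000)
-30040 + (-100905) = -130945 (100000000001111111)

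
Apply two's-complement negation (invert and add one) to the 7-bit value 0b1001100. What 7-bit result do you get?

Invert: 0110011. Add 1: 0110100.

0110100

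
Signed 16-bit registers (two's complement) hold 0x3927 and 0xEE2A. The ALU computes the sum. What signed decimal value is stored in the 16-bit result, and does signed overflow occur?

0x3927 = 0011100100100111 = 14631 (signed)
0xEE2A = 1110111000101010 = -4566 (signed)
  0011100100100111
+ 1110111000101010
= 0010011101010001  (discard carry-out 1)
Result 0010011101010001: MSB = 0 → value 10065.
Addends have opposite signs, so signed overflow cannot occur.

10065; no overflow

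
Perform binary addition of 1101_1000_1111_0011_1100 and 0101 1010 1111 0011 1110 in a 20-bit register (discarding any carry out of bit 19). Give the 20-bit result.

00110011111001111010

  11011000111100111100
+ 01011010111100111110
= 00110011111001111010  (discard carry-out 1)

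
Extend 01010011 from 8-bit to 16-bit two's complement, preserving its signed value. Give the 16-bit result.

0000000001010011

MSB of 01010011 is 0; replicate it into the new high bits.
00000000|01010011 → 0000000001010011 (still 83).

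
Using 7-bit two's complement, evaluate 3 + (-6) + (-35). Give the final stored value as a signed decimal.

-38

3 + (-6) = -3 (1111101)
-3 + (-35) = -38 (1011010)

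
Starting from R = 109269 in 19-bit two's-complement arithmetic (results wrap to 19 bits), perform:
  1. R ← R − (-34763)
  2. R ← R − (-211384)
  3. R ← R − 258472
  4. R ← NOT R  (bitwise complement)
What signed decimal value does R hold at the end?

-96945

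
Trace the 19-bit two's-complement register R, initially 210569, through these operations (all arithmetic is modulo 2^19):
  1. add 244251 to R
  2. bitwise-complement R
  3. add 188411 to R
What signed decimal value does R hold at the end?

257878

Start: R = 210569 = 0110011011010001001.
R = 210569 + 244251 = 454820; wraps to -69468 = 1101111000010100100
R = NOT 1101111000010100100 = 0010000111101011011 = 69467
R = 69467 + 188411 = 257878 = 0111110111101010110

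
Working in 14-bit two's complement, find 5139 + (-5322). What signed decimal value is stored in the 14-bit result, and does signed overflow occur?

-183; no overflow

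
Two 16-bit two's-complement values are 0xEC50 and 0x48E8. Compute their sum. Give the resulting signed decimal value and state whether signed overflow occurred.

13624; no overflow

0xEC50 = 1110110001010000 = -5040 (signed)
0x48E8 = 0100100011101000 = 18664 (signed)
  1110110001010000
+ 0100100011101000
= 0011010100111000  (discard carry-out 1)
Result 0011010100111000: MSB = 0 → value 13624.
Addends have opposite signs, so signed overflow cannot occur.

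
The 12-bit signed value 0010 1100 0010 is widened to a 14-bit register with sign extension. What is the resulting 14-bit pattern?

00001011000010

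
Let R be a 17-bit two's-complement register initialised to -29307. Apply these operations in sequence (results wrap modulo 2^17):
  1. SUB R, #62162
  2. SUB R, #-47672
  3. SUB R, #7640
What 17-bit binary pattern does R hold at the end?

Start: R = -29307 = 11000110110000101.
R = -29307 − 62162 = -91469; wraps to 39603 = 01001101010110011
R = 39603 − (-47672) = 87275; wraps to -43797 = 10101010011101011
R = -43797 − 7640 = -51437 = 10011011100010011

10011011100010011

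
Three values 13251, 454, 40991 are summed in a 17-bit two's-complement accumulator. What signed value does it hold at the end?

54696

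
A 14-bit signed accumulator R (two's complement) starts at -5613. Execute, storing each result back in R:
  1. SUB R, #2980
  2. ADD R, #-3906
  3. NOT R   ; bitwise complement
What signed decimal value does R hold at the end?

-3886

Start: R = -5613 = 10101000010011.
R = -5613 − 2980 = -8593; wraps to 7791 = 01111001101111
R = 7791 + (-3906) = 3885 = 00111100101101
R = NOT 00111100101101 = 11000011010010 = -3886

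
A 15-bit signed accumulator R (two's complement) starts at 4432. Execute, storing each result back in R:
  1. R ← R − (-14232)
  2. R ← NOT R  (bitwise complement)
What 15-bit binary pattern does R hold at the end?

Start: R = 4432 = 001000101010000.
R = 4432 − (-14232) = 18664; wraps to -14104 = 100100011101000
R = NOT 100100011101000 = 011011100010111 = 14103

011011100010111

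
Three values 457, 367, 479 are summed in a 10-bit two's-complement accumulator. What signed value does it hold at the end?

279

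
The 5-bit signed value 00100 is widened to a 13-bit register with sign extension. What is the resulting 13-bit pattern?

0000000000100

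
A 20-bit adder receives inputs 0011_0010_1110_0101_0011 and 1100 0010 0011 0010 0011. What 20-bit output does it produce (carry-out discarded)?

11110101000101110110

  00110010111001010011
+ 11000010001100100011
= 11110101000101110110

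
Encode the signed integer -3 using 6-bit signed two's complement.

111101

|-3| = 3 = 000011 in 6 bits.
Invert the bits: 111100. Add 1: 111101.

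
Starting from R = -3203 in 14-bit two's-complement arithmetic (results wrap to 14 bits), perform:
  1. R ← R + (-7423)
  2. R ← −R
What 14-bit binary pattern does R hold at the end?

10100110000010

Start: R = -3203 = 11001101111101.
R = -3203 + (-7423) = -10626; wraps to 5758 = 01011001111110
R = −(5758) = -5758 = 10100110000010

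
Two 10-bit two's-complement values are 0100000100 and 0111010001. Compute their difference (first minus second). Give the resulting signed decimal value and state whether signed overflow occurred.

-205; no overflow

0100000100 = 260 (signed)
0111010001 = 465 (signed)
Subtract via negate-and-add: invert 0111010001 + 1 = 1000101111 (i.e. -465).
  0100000100
+ 1000101111
= 1100110011
Result 1100110011: MSB = 1 → 819 − 1024 = -205.
Addends (after negating the subtrahend) have opposite signs, so signed overflow cannot occur.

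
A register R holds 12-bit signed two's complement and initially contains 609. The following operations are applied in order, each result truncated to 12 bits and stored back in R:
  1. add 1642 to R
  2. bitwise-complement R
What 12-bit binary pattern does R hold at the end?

Start: R = 609 = 001001100001.
R = 609 + 1642 = 2251; wraps to -1845 = 100011001011
R = NOT 100011001011 = 011100110100 = 1844

011100110100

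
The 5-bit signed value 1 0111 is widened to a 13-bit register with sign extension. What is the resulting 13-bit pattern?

MSB of 10111 is 1; replicate it into the new high bits.
11111111|10111 → 1111111110111 (still -9).

1111111110111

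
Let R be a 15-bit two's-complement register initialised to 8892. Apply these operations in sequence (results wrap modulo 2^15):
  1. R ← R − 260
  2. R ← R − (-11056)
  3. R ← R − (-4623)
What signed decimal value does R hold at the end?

Start: R = 8892 = 010001010111100.
R = 8892 − 260 = 8632 = 010000110111000
R = 8632 − (-11056) = 19688; wraps to -13080 = 100110011101000
R = -13080 − (-4623) = -8457 = 101111011110111

-8457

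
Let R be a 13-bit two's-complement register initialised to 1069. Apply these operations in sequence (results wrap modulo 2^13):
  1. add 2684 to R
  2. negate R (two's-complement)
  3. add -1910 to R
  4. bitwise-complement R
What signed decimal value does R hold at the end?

Start: R = 1069 = 0010000101101.
R = 1069 + 2684 = 3753 = 0111010101001
R = −(3753) = -3753 = 1000101010111
R = -3753 + (-1910) = -5663; wraps to 2529 = 0100111100001
R = NOT 0100111100001 = 1011000011110 = -2530

-2530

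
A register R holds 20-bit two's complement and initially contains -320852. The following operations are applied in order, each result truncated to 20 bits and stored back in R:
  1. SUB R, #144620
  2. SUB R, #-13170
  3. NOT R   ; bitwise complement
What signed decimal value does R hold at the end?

452301

Start: R = -320852 = 10110001101010101100.
R = -320852 − 144620 = -465472 = 10001110010111000000
R = -465472 − (-13170) = -452302 = 10010001100100110010
R = NOT 10010001100100110010 = 01101110011011001101 = 452301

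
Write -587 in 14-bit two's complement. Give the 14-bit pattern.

|-587| = 587 = 00001001001011 in 14 bits.
Invert the bits: 11110110110100. Add 1: 11110110110101.

11110110110101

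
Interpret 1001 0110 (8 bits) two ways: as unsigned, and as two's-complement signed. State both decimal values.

unsigned = 150, signed = -106

Unsigned: 10010110 = 150.
Signed: MSB=1 → 150 − 256 = -106.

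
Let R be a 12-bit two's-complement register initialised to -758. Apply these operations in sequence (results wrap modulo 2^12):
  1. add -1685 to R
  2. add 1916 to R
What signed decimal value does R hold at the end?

-527

Start: R = -758 = 110100001010.
R = -758 + (-1685) = -2443; wraps to 1653 = 011001110101
R = 1653 + 1916 = 3569; wraps to -527 = 110111110001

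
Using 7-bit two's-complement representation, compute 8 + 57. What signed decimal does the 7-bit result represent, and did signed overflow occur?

8 → 0001000
57 → 0111001
  0001000
+ 0111001
= 1000001
Result 1000001: MSB = 1 → 65 − 128 = -63.
Both addends are non-negative but the stored result is negative: signed overflow. The true value 8 + 57 = 65 lies outside [-64, 63].

-63; overflow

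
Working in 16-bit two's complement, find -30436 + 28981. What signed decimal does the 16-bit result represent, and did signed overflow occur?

-30436 → 1000100100011100
28981 → 0111000100110101
  1000100100011100
+ 0111000100110101
= 1111101001010001
Result 1111101001010001: MSB = 1 → 64081 − 65536 = -1455.
Addends have opposite signs, so signed overflow cannot occur.

-1455; no overflow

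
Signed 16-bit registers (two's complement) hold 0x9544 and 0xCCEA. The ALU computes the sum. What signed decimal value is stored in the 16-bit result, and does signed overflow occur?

25134; overflow

0x9544 = 1001010101000100 = -27324 (signed)
0xCCEA = 1100110011101010 = -13078 (signed)
  1001010101000100
+ 1100110011101010
= 0110001000101110  (discard carry-out 1)
Result 0110001000101110: MSB = 0 → value 25134.
Both addends are negative but the stored result is non-negative: signed overflow. The true value -27324 + (-13078) = -40402 lies outside [-32768, 32767].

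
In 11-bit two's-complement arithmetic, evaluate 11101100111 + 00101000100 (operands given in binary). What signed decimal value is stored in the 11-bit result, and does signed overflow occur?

171; no overflow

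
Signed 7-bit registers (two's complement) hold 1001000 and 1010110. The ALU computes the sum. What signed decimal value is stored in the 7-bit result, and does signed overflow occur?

30; overflow

1001000 = -56 (signed)
1010110 = -42 (signed)
  1001000
+ 1010110
= 0011110  (discard carry-out 1)
Result 0011110: MSB = 0 → value 30.
Both addends are negative but the stored result is non-negative: signed overflow. The true value -56 + (-42) = -98 lies outside [-64, 63].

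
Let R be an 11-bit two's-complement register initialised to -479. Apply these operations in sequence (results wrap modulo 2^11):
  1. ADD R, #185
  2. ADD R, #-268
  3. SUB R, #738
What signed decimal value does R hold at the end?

748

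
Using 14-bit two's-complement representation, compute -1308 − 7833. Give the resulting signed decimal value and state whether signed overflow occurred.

-1308 → 11101011100100
7833 → 01111010011001
Subtract via negate-and-add: invert 01111010011001 + 1 = 10000101100111 (i.e. -7833).
  11101011100100
+ 10000101100111
= 01110001001011  (discard carry-out 1)
Result 01110001001011: MSB = 0 → value 7243.
Both addends (after negating the subtrahend) are negative but the stored result is non-negative: signed overflow. The true value -1308 − 7833 = -9141 lies outside [-8192, 8191].

7243; overflow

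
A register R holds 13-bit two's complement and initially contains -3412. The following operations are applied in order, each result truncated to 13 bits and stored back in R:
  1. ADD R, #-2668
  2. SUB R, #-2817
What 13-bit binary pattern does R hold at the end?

1001101000001

Start: R = -3412 = 1001010101100.
R = -3412 + (-2668) = -6080; wraps to 2112 = 0100001000000
R = 2112 − (-2817) = 4929; wraps to -3263 = 1001101000001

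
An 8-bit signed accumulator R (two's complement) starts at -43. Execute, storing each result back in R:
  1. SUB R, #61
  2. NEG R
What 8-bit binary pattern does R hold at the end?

Start: R = -43 = 11010101.
R = -43 − 61 = -104 = 10011000
R = −(-104) = 104 = 01101000

01101000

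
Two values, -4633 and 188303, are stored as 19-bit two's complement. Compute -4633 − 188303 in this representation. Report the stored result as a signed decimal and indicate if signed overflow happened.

-4633 → 1111110110111100111
188303 → 0101101111110001111
Subtract via negate-and-add: invert 0101101111110001111 + 1 = 1010010000001110001 (i.e. -188303).
  1111110110111100111
+ 1010010000001110001
= 1010000111001011000  (discard carry-out 1)
Result 1010000111001011000: MSB = 1 → 331352 − 524288 = -192936.
Both addends (after negating the subtrahend) are negative and so is the stored result: no signed overflow.

-192936; no overflow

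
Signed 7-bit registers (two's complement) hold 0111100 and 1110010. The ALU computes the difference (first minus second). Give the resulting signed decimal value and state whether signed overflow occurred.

-54; overflow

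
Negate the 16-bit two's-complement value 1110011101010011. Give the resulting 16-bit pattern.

0001100010101101

Invert: 0001100010101100. Add 1: 0001100010101101.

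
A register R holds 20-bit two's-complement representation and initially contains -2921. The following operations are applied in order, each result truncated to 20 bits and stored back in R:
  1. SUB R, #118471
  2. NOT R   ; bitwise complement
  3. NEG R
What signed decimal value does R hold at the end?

Start: R = -2921 = 11111111010010010111.
R = -2921 − 118471 = -121392 = 11100010010111010000
R = NOT 11100010010111010000 = 00011101101000101111 = 121391
R = −(121391) = -121391 = 11100010010111010001

-121391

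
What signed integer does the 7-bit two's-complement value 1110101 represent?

-11

MSB is 1, so the value is negative.
Invert: 0001010. Add 1: 0001011 = 11. So the value is −11.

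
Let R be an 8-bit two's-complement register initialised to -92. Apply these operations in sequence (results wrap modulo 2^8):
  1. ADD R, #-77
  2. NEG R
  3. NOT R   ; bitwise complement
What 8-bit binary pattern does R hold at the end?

01010110

Start: R = -92 = 10100100.
R = -92 + (-77) = -169; wraps to 87 = 01010111
R = −(87) = -87 = 10101001
R = NOT 10101001 = 01010110 = 86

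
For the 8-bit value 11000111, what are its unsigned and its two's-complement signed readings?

Unsigned: 11000111 = 199.
Signed: MSB=1 → 199 − 256 = -57.

unsigned = 199, signed = -57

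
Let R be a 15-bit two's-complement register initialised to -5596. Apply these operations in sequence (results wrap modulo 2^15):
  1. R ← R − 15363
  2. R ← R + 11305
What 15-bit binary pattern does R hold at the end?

101101001001010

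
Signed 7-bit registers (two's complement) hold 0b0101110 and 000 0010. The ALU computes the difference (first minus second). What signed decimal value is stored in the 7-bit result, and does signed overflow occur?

44; no overflow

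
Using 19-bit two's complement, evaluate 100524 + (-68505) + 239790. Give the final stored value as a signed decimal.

-252479

100524 + (-68505) = 32019 (0000111110100010011)
32019 + 239790 = 271809 → wraps to -252479 (1000010010111000001)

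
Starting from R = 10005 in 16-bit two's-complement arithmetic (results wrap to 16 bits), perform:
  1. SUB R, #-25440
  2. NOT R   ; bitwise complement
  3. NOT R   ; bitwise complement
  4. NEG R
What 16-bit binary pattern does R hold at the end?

0111010110001011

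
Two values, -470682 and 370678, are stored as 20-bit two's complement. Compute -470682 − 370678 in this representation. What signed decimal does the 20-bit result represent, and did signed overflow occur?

-470682 → 10001101000101100110
370678 → 01011010011111110110
Subtract via negate-and-add: invert 01011010011111110110 + 1 = 10100101100000001010 (i.e. -370678).
  10001101000101100110
+ 10100101100000001010
= 00110010100101110000  (discard carry-out 1)
Result 00110010100101110000: MSB = 0 → value 207216.
Both addends (after negating the subtrahend) are negative but the stored result is non-negative: signed overflow. The true value -470682 − 370678 = -841360 lies outside [-524288, 524287].

207216; overflow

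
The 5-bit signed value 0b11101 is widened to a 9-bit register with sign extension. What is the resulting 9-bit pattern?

111111101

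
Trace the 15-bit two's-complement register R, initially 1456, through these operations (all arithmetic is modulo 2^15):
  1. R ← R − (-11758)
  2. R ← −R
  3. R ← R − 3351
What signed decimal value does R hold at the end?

16203

Start: R = 1456 = 000010110110000.
R = 1456 − (-11758) = 13214 = 011001110011110
R = −(13214) = -13214 = 100110001100010
R = -13214 − 3351 = -16565; wraps to 16203 = 011111101001011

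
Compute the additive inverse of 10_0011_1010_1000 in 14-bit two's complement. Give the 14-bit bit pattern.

Invert: 01110001010111. Add 1: 01110001011000.
Check: 10001110101000 = -7256, 01110001011000 = 7256.

01110001011000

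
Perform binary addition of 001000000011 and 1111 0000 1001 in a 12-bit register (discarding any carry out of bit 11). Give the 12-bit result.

000100001100

  001000000011
+ 111100001001
= 000100001100  (discard carry-out 1)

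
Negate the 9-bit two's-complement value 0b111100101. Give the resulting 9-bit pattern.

000011011

Invert: 000011010. Add 1: 000011011.
Check: 111100101 = -27, 000011011 = 27.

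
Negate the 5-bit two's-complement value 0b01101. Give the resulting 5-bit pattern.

Invert: 10010. Add 1: 10011.

10011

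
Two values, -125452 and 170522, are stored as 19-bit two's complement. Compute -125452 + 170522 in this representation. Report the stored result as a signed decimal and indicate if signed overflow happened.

45070; no overflow

-125452 → 1100001010111110100
170522 → 0101001101000011010
  1100001010111110100
+ 0101001101000011010
= 0001011000000001110  (discard carry-out 1)
Result 0001011000000001110: MSB = 0 → value 45070.
Addends have opposite signs, so signed overflow cannot occur.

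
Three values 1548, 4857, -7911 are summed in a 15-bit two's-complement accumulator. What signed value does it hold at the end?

-1506

1548 + 4857 = 6405 (001100100000101)
6405 + (-7911) = -1506 (111101000011110)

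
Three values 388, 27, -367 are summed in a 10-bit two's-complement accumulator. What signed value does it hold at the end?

388 + 27 = 415 (0110011111)
415 + (-367) = 48 (0000110000)

48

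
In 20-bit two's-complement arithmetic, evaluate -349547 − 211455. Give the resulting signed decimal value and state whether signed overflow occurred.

-349547 → 10101010101010010101
211455 → 00110011100111111111
Subtract via negate-and-add: invert 00110011100111111111 + 1 = 11001100011000000001 (i.e. -211455).
  10101010101010010101
+ 11001100011000000001
= 01110111000010010110  (discard carry-out 1)
Result 01110111000010010110: MSB = 0 → value 487574.
Both addends (after negating the subtrahend) are negative but the stored result is non-negative: signed overflow. The true value -349547 − 211455 = -561002 lies outside [-524288, 524287].

487574; overflow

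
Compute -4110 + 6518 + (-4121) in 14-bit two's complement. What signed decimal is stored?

-1713

-4110 + 6518 = 2408 (00100101101000)
2408 + (-4121) = -1713 (11100101001111)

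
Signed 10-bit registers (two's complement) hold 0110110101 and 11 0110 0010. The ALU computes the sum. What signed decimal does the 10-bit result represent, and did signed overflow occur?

279; no overflow

0110110101 = 437 (signed)
11 0110 0010 → 1101100010 = -158 (signed)
  0110110101
+ 1101100010
= 0100010111  (discard carry-out 1)
Result 0100010111: MSB = 0 → value 279.
Addends have opposite signs, so signed overflow cannot occur.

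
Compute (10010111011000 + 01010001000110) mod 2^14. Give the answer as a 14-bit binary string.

  10010111011000
+ 01010001000110
= 11101000011110

11101000011110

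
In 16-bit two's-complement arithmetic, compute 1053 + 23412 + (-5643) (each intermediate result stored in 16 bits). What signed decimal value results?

18822

1053 + 23412 = 24465 (0101111110010001)
24465 + (-5643) = 18822 (0100100110000110)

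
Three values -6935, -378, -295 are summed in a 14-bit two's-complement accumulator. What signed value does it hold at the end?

-7608

-6935 + (-378) = -7313 (10001101101111)
-7313 + (-295) = -7608 (10001001001000)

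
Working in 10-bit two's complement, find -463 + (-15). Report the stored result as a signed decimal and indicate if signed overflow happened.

-478; no overflow

-463 → 1000110001
-15 → 1111110001
  1000110001
+ 1111110001
= 1000100010  (discard carry-out 1)
Result 1000100010: MSB = 1 → 546 − 1024 = -478.
Both addends are negative and so is the stored result: no signed overflow.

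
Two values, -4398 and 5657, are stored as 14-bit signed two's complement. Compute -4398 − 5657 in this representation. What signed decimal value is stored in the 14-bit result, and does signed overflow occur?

-4398 → 10111011010010
5657 → 01011000011001
Subtract via negate-and-add: invert 01011000011001 + 1 = 10100111100111 (i.e. -5657).
  10111011010010
+ 10100111100111
= 01100010111001  (discard carry-out 1)
Result 01100010111001: MSB = 0 → value 6329.
Both addends (after negating the subtrahend) are negative but the stored result is non-negative: signed overflow. The true value -4398 − 5657 = -10055 lies outside [-8192, 8191].

6329; overflow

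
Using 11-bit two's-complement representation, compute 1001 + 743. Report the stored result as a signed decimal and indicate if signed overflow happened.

1001 → 01111101001
743 → 01011100111
  01111101001
+ 01011100111
= 11011010000
Result 11011010000: MSB = 1 → 1744 − 2048 = -304.
Both addends are non-negative but the stored result is negative: signed overflow. The true value 1001 + 743 = 1744 lies outside [-1024, 1023].

-304; overflow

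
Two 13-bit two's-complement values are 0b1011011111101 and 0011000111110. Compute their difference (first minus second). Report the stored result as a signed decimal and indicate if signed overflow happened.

0b1011011111101 → 1011011111101 = -2307 (signed)
0011000111110 = 1598 (signed)
Subtract via negate-and-add: invert 0011000111110 + 1 = 1100111000010 (i.e. -1598).
  1011011111101
+ 1100111000010
= 1000010111111  (discard carry-out 1)
Result 1000010111111: MSB = 1 → 4287 − 8192 = -3905.
Both addends (after negating the subtrahend) are negative and so is the stored result: no signed overflow.

-3905; no overflow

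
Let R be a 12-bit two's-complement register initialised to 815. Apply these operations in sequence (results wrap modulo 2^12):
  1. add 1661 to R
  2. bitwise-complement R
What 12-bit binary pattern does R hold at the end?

011001010011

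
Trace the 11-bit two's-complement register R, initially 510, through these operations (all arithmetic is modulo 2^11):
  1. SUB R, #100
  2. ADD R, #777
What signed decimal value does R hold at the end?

Start: R = 510 = 00111111110.
R = 510 − 100 = 410 = 00110011010
R = 410 + 777 = 1187; wraps to -861 = 10010100011

-861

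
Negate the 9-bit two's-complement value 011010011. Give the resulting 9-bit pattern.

100101101

Invert: 100101100. Add 1: 100101101.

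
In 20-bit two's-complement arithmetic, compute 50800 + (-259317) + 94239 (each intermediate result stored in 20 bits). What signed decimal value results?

-114278

50800 + (-259317) = -208517 (11001101000101111011)
-208517 + 94239 = -114278 (11100100000110011010)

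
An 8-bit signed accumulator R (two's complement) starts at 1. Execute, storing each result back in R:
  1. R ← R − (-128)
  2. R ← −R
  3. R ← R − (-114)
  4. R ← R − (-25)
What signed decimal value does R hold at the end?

Start: R = 1 = 00000001.
R = 1 − (-128) = 129; wraps to -127 = 10000001
R = −(-127) = 127 = 01111111
R = 127 − (-114) = 241; wraps to -15 = 11110001
R = -15 − (-25) = 10 = 00001010

10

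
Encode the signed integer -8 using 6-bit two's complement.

|-8| = 8 = 001000 in 6 bits.
Invert the bits: 110111. Add 1: 111000.

111000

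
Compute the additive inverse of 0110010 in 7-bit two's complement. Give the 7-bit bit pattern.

1001110

Invert: 1001101. Add 1: 1001110.
Check: 0110010 = 50, 1001110 = -50.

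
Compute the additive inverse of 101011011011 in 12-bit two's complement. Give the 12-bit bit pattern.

Invert: 010100100100. Add 1: 010100100101.
Check: 101011011011 = -1317, 010100100101 = 1317.

010100100101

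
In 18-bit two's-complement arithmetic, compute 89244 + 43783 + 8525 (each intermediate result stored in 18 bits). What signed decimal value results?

-120592

89244 + 43783 = 133027 → wraps to -129117 (100000011110100011)
-129117 + 8525 = -120592 (100010100011110000)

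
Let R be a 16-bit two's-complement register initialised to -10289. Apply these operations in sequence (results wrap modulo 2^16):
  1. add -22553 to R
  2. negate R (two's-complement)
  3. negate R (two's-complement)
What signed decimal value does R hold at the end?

Start: R = -10289 = 1101011111001111.
R = -10289 + (-22553) = -32842; wraps to 32694 = 0111111110110110
R = −(32694) = -32694 = 1000000001001010
R = −(-32694) = 32694 = 0111111110110110

32694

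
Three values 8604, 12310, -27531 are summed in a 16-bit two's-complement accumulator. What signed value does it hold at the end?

-6617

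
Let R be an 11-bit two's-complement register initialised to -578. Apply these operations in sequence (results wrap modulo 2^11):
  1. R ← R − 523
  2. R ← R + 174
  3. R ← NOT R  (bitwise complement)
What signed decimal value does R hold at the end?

Start: R = -578 = 10110111110.
R = -578 − 523 = -1101; wraps to 947 = 01110110011
R = 947 + 174 = 1121; wraps to -927 = 10001100001
R = NOT 10001100001 = 01110011110 = 926

926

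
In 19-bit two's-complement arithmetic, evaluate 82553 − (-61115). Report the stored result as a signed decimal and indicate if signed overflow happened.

143668; no overflow

82553 → 0010100001001111001
-61115 → 1110001000101000101
Subtract via negate-and-add: invert 1110001000101000101 + 1 = 0001110111010111011 (i.e. 61115).
  0010100001001111001
+ 0001110111010111011
= 0100011000100110100
Result 0100011000100110100: MSB = 0 → value 143668.
Both addends (after negating the subtrahend) are non-negative and so is the stored result: no signed overflow.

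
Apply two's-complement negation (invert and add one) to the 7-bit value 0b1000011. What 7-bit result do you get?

0111101

Invert: 0111100. Add 1: 0111101.
Check: 1000011 = -61, 0111101 = 61.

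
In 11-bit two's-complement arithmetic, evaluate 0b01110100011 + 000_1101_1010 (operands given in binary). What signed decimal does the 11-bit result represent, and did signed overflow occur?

-899; overflow

0b01110100011 → 01110100011 = 931 (signed)
000_1101_1010 → 00011011010 = 218 (signed)
  01110100011
+ 00011011010
= 10001111101
Result 10001111101: MSB = 1 → 1149 − 2048 = -899.
Both addends are non-negative but the stored result is negative: signed overflow. The true value 931 + 218 = 1149 lies outside [-1024, 1023].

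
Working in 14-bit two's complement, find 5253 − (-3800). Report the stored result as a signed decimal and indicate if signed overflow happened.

5253 → 01010010000101
-3800 → 11000100101000
Subtract via negate-and-add: invert 11000100101000 + 1 = 00111011011000 (i.e. 3800).
  01010010000101
+ 00111011011000
= 10001101011101
Result 10001101011101: MSB = 1 → 9053 − 16384 = -7331.
Both addends (after negating the subtrahend) are non-negative but the stored result is negative: signed overflow. The true value 5253 − (-3800) = 9053 lies outside [-8192, 8191].

-7331; overflow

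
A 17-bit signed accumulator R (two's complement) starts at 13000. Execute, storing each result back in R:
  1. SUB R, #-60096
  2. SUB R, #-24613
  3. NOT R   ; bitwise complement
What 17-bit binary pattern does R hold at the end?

Start: R = 13000 = 00011001011001000.
R = 13000 − (-60096) = 73096; wraps to -57976 = 10001110110001000
R = -57976 − (-24613) = -33363 = 10111110110101101
R = NOT 10111110110101101 = 01000001001010010 = 33362

01000001001010010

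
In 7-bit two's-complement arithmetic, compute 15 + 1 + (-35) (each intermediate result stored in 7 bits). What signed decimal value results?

15 + 1 = 16 (0010000)
16 + (-35) = -19 (1101101)

-19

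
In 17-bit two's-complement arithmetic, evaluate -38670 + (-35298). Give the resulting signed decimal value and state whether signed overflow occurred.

-38670 → 10110100011110010
-35298 → 10111011000011110
  10110100011110010
+ 10111011000011110
= 01101111100010000  (discard carry-out 1)
Result 01101111100010000: MSB = 0 → value 57104.
Both addends are negative but the stored result is non-negative: signed overflow. The true value -38670 + (-35298) = -73968 lies outside [-65536, 65535].

57104; overflow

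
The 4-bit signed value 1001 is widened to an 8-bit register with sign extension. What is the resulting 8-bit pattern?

11111001

MSB of 1001 is 1; replicate it into the new high bits.
1111|1001 → 11111001 (still -7).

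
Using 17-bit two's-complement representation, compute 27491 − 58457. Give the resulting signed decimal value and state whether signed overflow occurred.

-30966; no overflow

27491 → 00110101101100011
58457 → 01110010001011001
Subtract via negate-and-add: invert 01110010001011001 + 1 = 10001101110100111 (i.e. -58457).
  00110101101100011
+ 10001101110100111
= 11000011100001010
Result 11000011100001010: MSB = 1 → 100106 − 131072 = -30966.
Addends (after negating the subtrahend) have opposite signs, so signed overflow cannot occur.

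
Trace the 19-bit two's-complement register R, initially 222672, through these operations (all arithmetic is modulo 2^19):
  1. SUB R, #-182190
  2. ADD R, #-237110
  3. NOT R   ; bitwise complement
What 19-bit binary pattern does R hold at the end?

1010111000010110111

Start: R = 222672 = 0110110010111010000.
R = 222672 − (-182190) = 404862; wraps to -119426 = 1100010110101111110
R = -119426 + (-237110) = -356536; wraps to 167752 = 0101000111101001000
R = NOT 0101000111101001000 = 1010111000010110111 = -167753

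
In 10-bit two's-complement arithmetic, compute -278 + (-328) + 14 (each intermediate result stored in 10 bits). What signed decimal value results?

432

-278 + (-328) = -606 → wraps to 418 (0110100010)
418 + 14 = 432 (0110110000)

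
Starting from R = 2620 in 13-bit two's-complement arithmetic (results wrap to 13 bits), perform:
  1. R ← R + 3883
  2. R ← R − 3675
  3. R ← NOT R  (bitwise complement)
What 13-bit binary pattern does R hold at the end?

1010011110011

Start: R = 2620 = 0101000111100.
R = 2620 + 3883 = 6503; wraps to -1689 = 1100101100111
R = -1689 − 3675 = -5364; wraps to 2828 = 0101100001100
R = NOT 0101100001100 = 1010011110011 = -2829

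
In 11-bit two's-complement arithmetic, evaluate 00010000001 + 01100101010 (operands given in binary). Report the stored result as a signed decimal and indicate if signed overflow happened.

939; no overflow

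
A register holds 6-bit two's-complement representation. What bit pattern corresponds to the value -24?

|-24| = 24 = 011000 in 6 bits.
Invert the bits: 100111. Add 1: 101000.
Check: 101000 reads as 40 − 64 = -24.

101000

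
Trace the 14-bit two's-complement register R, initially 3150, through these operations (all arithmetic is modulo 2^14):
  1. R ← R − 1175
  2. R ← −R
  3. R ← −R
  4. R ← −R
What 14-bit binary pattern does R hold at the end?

Start: R = 3150 = 00110001001110.
R = 3150 − 1175 = 1975 = 00011110110111
R = −(1975) = -1975 = 11100001001001
R = −(-1975) = 1975 = 00011110110111
R = −(1975) = -1975 = 11100001001001

11100001001001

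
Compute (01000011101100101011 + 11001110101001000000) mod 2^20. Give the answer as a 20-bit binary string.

00010010010101101011

  01000011101100101011
+ 11001110101001000000
= 00010010010101101011  (discard carry-out 1)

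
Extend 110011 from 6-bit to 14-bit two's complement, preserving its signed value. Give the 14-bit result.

11111111110011

MSB of 110011 is 1; replicate it into the new high bits.
11111111|110011 → 11111111110011 (still -13).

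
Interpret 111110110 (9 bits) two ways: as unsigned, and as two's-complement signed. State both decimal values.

unsigned = 502, signed = -10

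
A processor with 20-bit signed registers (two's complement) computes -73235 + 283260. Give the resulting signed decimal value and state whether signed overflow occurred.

-73235 → 11101110000111101101
283260 → 01000101001001111100
  11101110000111101101
+ 01000101001001111100
= 00110011010001101001  (discard carry-out 1)
Result 00110011010001101001: MSB = 0 → value 210025.
Addends have opposite signs, so signed overflow cannot occur.

210025; no overflow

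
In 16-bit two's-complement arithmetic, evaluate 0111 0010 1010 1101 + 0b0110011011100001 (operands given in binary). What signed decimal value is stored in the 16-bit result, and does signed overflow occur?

-9842; overflow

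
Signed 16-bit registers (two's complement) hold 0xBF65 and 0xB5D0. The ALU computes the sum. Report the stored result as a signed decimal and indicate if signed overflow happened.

0xBF65 = 1011111101100101 = -16539 (signed)
0xB5D0 = 1011010111010000 = -18992 (signed)
  1011111101100101
+ 1011010111010000
= 0111010100110101  (discard carry-out 1)
Result 0111010100110101: MSB = 0 → value 30005.
Both addends are negative but the stored result is non-negative: signed overflow. The true value -16539 + (-18992) = -35531 lies outside [-32768, 32767].

30005; overflow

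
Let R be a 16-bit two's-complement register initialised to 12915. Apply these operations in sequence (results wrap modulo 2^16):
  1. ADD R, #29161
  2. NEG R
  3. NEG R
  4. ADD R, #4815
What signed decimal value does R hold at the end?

-18645

Start: R = 12915 = 0011001001110011.
R = 12915 + 29161 = 42076; wraps to -23460 = 1010010001011100
R = −(-23460) = 23460 = 0101101110100100
R = −(23460) = -23460 = 1010010001011100
R = -23460 + 4815 = -18645 = 1011011100101011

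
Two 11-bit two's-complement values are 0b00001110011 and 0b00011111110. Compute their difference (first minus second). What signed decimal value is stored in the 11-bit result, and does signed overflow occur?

-139; no overflow

0b00001110011 → 00001110011 = 115 (signed)
0b00011111110 → 00011111110 = 254 (signed)
Subtract via negate-and-add: invert 00011111110 + 1 = 11100000010 (i.e. -254).
  00001110011
+ 11100000010
= 11101110101
Result 11101110101: MSB = 1 → 1909 − 2048 = -139.
Addends (after negating the subtrahend) have opposite signs, so signed overflow cannot occur.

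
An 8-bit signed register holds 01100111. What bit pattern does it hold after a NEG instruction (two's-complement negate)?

Invert: 10011000. Add 1: 10011001.

10011001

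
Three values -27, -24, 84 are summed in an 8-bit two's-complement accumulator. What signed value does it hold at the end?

-27 + (-24) = -51 (11001101)
-51 + 84 = 33 (00100001)

33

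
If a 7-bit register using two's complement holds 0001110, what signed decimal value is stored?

14

MSB is 0, so the value is non-negative: 0001110 = 14.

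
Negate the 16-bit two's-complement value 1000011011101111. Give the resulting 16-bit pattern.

0111100100010001

Invert: 0111100100010000. Add 1: 0111100100010001.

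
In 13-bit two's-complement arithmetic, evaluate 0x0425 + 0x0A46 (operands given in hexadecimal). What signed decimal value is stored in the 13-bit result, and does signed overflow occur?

3691; no overflow

0x0425 = 0010000100101 = 1061 (signed)
0x0A46 = 0101001000110 = 2630 (signed)
  0010000100101
+ 0101001000110
= 0111001101011
Result 0111001101011: MSB = 0 → value 3691.
Both addends are non-negative and so is the stored result: no signed overflow.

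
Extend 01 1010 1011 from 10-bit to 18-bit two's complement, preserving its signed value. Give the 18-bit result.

MSB of 0110101011 is 0; replicate it into the new high bits.
00000000|0110101011 → 000000000110101011 (still 427).

000000000110101011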